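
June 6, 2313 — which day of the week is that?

Friday

Doomsday rule: the anchor day for the 2300s is Wednesday. For year 13: 13÷12 = 1 r 1, and 1÷4 = 0, so 1+1+0 = 2.
Wednesday + 2 ≡ Friday — that's 2313's doomsday.
In June the doomsday date is Jun 6.
Jun 6 is the doomsday itself: Friday.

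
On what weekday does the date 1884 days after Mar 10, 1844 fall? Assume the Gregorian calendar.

Monday

First find the weekday of Mar 10, 1844. Doomsday rule: the anchor day for the 1800s is Friday. For year 44: 44÷12 = 3 r 8, and 8÷4 = 2, so 3+8+2 = 13.
Friday + 13 ≡ Thursday — that's 1844's doomsday.
In March the doomsday date is Mar 14.
Mar 10 is 4 days before Mar 14; 4 mod 7 = 4, so Thursday − 4 = Sunday.
1884 mod 7 = 1, so 1884 days after a Sunday is Sunday + 1 = Monday.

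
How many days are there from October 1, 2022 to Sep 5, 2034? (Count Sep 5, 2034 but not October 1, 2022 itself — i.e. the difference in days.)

4357

Oct 1, 2022 → Oct 1, 2023: 365 days.
Oct 1, 2023 → Oct 1, 2024: 366 days (Feb 29, 2024 is in that span).
Oct 1, 2024 → Oct 1, 2025: 365 days.
Oct 1, 2025 → Oct 1, 2026: 365 days.
Oct 1, 2026 → Oct 1, 2027: 365 days.
Oct 1, 2027 → Oct 1, 2028: 366 days (Feb 29, 2028 is in that span).
Oct 1, 2028 → Oct 1, 2029: 365 days.
Oct 1, 2029 → Oct 1, 2030: 365 days.
Oct 1, 2030 → Oct 1, 2031: 365 days.
Oct 1, 2031 → Oct 1, 2032: 366 days (Feb 29, 2032 is in that span).
Oct 1, 2032 → Oct 1, 2033: 365 days.
Oct 1, 2033 → Nov 1, 2033: 31 days (October has 31).
Nov 1, 2033 → Dec 1, 2033: 30 days (November has 30).
Dec 1, 2033 → Jan 1, 2034: 31 days (December has 31).
Jan 1, 2034 → Feb 1, 2034: 31 days (January has 31).
Feb 1, 2034 → Mar 1, 2034: 28 days (February has 28).
Mar 1, 2034 → Apr 1, 2034: 31 days (March has 31).
Apr 1, 2034 → May 1, 2034: 30 days (April has 30).
May 1, 2034 → Jun 1, 2034: 31 days (May has 31).
Jun 1, 2034 → Jul 1, 2034: 30 days (June has 30).
Jul 1, 2034 → Aug 1, 2034: 31 days (July has 31).
Aug 1, 2034 → Sep 1, 2034: 31 days (August has 31).
Sep 1, 2034 → Sep 5, 2034: 4 days.
Total: 4357 days.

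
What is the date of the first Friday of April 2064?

April 4, 2064

April 1, 2064 is a Tuesday.
The first Friday is therefore April 4 (3 days later).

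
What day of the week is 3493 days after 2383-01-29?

First find the weekday of Jan 29, 2383. Doomsday rule: the anchor day for the 2300s is Wednesday. For year 83: 83÷12 = 6 r 11, and 11÷4 = 2, so 6+11+2 = 19.
Wednesday + 19 ≡ Monday — that's 2383's doomsday.
In January the doomsday date is Jan 3 (2383 is not a leap year).
Jan 29 is 26 days after Jan 3; 26 mod 7 = 5, so Monday + 5 = Saturday.
3493 mod 7 = 0, so 3493 days after a Saturday is Saturday + 0 = Saturday.

Saturday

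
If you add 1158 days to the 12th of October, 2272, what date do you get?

+365 (one year) → Oct 12, 2273 (793 left).
+365 (one year) → Oct 12, 2274 (428 left).
+365 (one year) → Oct 12, 2275 (63 left).
Oct has 31 days: +20 → Nov 1, 2275 (43 left).
Nov has 30 days: +30 → Dec 1, 2275 (13 left).
+13 → Dec 14, 2275.

December 14, 2275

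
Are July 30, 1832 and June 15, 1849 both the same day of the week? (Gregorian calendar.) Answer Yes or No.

From Jul 30, 1832 to Jun 15, 1849 is 6164 days.
6164 mod 7 = 4, so they are different weekdays.
(Jul 30, 1832 is a Monday; Jun 15, 1849 is a Friday.)

No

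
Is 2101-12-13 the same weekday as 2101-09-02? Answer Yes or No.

From Sep 2, 2101 to Dec 13, 2101 is 102 days.
102 mod 7 = 4, so they are different weekdays.
(Sep 2, 2101 is a Friday; Dec 13, 2101 is a Tuesday.)

No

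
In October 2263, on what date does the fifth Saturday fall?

October 1, 2263 is a Thursday.
The first Saturday is therefore October 3 (2 days later).
The fifth Saturday is 3 + 4×7 = October 31.

October 31, 2263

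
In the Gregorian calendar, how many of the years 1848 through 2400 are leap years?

Multiples of 4 in [1848,2400]: 139.
Of those, multiples of 100: 6 (not leap unless ÷400).
Multiples of 400: 2.
Leap years = 139 − 6 + 2 = 135.

135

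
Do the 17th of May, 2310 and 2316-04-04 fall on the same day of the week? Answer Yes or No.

From May 17, 2310 to Apr 4, 2316 is 2149 days.
2149 mod 7 = 0, so they are the same weekday.
(May 17, 2310 is a Tuesday; Apr 4, 2316 is a Tuesday.)

Yes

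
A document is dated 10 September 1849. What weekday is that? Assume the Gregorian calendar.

January 1, 1849 is a Monday.
Jan 1, 1849 → Feb 1, 1849: 31 days (January has 31).
Feb 1, 1849 → Mar 1, 1849: 28 days (February has 28).
Mar 1, 1849 → Apr 1, 1849: 31 days (March has 31).
Apr 1, 1849 → May 1, 1849: 30 days (April has 30).
May 1, 1849 → Jun 1, 1849: 31 days (May has 31).
Jun 1, 1849 → Jul 1, 1849: 30 days (June has 30).
Jul 1, 1849 → Aug 1, 1849: 31 days (July has 31).
Aug 1, 1849 → Sep 1, 1849: 31 days (August has 31).
Sep 1, 1849 → Sep 10, 1849: 9 days.
Total: 252 days.
252 mod 7 = 0, so Monday + 0 = Monday.

Monday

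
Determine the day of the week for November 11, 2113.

Doomsday rule: the anchor day for the 2100s is Sunday. For year 13: 13÷12 = 1 r 1, and 1÷4 = 0, so 1+1+0 = 2.
Sunday + 2 ≡ Tuesday — that's 2113's doomsday.
In November the doomsday date is Nov 7.
Nov 11 is 4 days after Nov 7; 4 mod 7 = 4, so Tuesday + 4 = Saturday.

Saturday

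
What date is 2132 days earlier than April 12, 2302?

−365 (one year) → Apr 12, 2301 (1767 left).
−365 (one year) → Apr 12, 2300 (1402 left).
−365 (one year) → Apr 12, 2299 (1037 left).
−365 (one year) → Apr 12, 2298 (672 left).
−365 (one year) → Apr 12, 2297 (307 left).
−12 → Mar 31, 2297 (end of Mar, 31 days; 295 left).
−31 → Feb 28, 2297 (end of Feb, 28 days; 264 left).
−28 → Jan 31, 2297 (end of Jan, 31 days; 236 left).
−31 → Dec 31, 2296 (end of Dec, 31 days; 205 left).
−31 → Nov 30, 2296 (end of Nov, 30 days; 174 left).
−30 → Oct 31, 2296 (end of Oct, 31 days; 144 left).
−31 → Sep 30, 2296 (end of Sep, 30 days; 113 left).
−30 → Aug 31, 2296 (end of Aug, 31 days; 83 left).
−31 → Jul 31, 2296 (end of Jul, 31 days; 52 left).
−31 → Jun 30, 2296 (end of Jun, 30 days; 21 left).
−21 → Jun 9, 2296.

June 9, 2296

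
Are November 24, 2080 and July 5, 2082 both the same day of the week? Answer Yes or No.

From Nov 24, 2080 to Jul 5, 2082 is 588 days.
588 mod 7 = 0, so they are the same weekday.
(Nov 24, 2080 is a Sunday; Jul 5, 2082 is a Sunday.)

Yes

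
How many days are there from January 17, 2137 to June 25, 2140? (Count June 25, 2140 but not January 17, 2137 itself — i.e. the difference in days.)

Jan 17, 2137 → Jan 17, 2138: 365 days.
Jan 17, 2138 → Jan 17, 2139: 365 days.
Jan 17, 2139 → Jan 17, 2140: 365 days.
Jan 17, 2140 → Feb 17, 2140: 31 days (January has 31).
Feb 17, 2140 → Mar 17, 2140: 29 days (February has 29).
Mar 17, 2140 → Apr 17, 2140: 31 days (March has 31).
Apr 17, 2140 → May 17, 2140: 30 days (April has 30).
May 17, 2140 → Jun 17, 2140: 31 days (May has 31).
Jun 17, 2140 → Jun 25, 2140: 8 days.
Total: 1255 days.

1255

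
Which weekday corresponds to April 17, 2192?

Doomsday rule: the anchor day for the 2100s is Sunday. For year 92: 92÷12 = 7 r 8, and 8÷4 = 2, so 7+8+2 = 17.
Sunday + 17 ≡ Wednesday — that's 2192's doomsday.
In April the doomsday date is Apr 4.
Apr 17 is 13 days after Apr 4; 13 mod 7 = 6, so Wednesday + 6 = Tuesday.

Tuesday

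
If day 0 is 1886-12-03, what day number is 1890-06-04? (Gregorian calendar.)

Dec 3, 1886 → Dec 3, 1887: 365 days.
Dec 3, 1887 → Dec 3, 1888: 366 days (Feb 29, 1888 is in that span).
Dec 3, 1888 → Dec 3, 1889: 365 days.
Dec 3, 1889 → Jan 3, 1890: 31 days (December has 31).
Jan 3, 1890 → Feb 3, 1890: 31 days (January has 31).
Feb 3, 1890 → Mar 3, 1890: 28 days (February has 28).
Mar 3, 1890 → Apr 3, 1890: 31 days (March has 31).
Apr 3, 1890 → May 3, 1890: 30 days (April has 30).
May 3, 1890 → Jun 3, 1890: 31 days (May has 31).
Jun 3, 1890 → Jun 4, 1890: 1 days.
Total: 1279 days.

1279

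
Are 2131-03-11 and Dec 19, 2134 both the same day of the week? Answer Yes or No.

Yes

From Mar 11, 2131 to Dec 19, 2134 is 1379 days.
1379 mod 7 = 0, so they are the same weekday.
(Mar 11, 2131 is a Sunday; Dec 19, 2134 is a Sunday.)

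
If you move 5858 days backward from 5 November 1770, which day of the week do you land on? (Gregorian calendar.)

First find the weekday of Nov 5, 1770. Doomsday rule: the anchor day for the 1700s is Sunday. For year 70: 70÷12 = 5 r 10, and 10÷4 = 2, so 5+10+2 = 17.
Sunday + 17 ≡ Wednesday — that's 1770's doomsday.
In November the doomsday date is Nov 7.
Nov 5 is 2 days before Nov 7; 2 mod 7 = 2, so Wednesday − 2 = Monday.
5858 mod 7 = 6, so 5858 days before a Monday is Monday − 6 = Tuesday.

Tuesday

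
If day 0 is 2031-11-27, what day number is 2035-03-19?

1208

Nov 27, 2031 → Nov 27, 2032: 366 days (Feb 29, 2032 is in that span).
Nov 27, 2032 → Nov 27, 2033: 365 days.
Nov 27, 2033 → Nov 27, 2034: 365 days.
Nov 27, 2034 → Dec 27, 2034: 30 days (November has 30).
Dec 27, 2034 → Jan 27, 2035: 31 days (December has 31).
Jan 27, 2035 → Feb 27, 2035: 31 days (January has 31).
Feb 27, 2035 → Mar 19, 2035: 20 days.
Total: 1208 days.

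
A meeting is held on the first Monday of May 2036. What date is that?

May 1, 2036 is a Thursday.
The first Monday is therefore May 5 (4 days later).

May 5, 2036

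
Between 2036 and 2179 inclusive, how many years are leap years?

Multiples of 4 in [2036,2179]: 36.
Of those, multiples of 100: 1 (not leap unless ÷400).
Multiples of 400: 0.
Leap years = 36 − 1 + 0 = 35.

35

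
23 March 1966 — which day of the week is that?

Doomsday rule: the anchor day for the 1900s is Wednesday. For year 66: 66÷12 = 5 r 6, and 6÷4 = 1, so 5+6+1 = 12.
Wednesday + 12 ≡ Monday — that's 1966's doomsday.
In March the doomsday date is Mar 14.
Mar 23 is 9 days after Mar 14; 9 mod 7 = 2, so Monday + 2 = Wednesday.

Wednesday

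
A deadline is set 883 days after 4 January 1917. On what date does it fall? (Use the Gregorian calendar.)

+365 (one year) → Jan 4, 1918 (518 left).
+365 (one year) → Jan 4, 1919 (153 left).
Jan has 31 days: +28 → Feb 1, 1919 (125 left).
Feb has 28 days: +28 → Mar 1, 1919 (97 left).
Mar has 31 days: +31 → Apr 1, 1919 (66 left).
Apr has 30 days: +30 → May 1, 1919 (36 left).
May has 31 days: +31 → Jun 1, 1919 (5 left).
+5 → Jun 6, 1919.

June 6, 1919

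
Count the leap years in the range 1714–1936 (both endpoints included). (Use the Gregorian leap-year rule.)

54

Multiples of 4 in [1714,1936]: 56.
Of those, multiples of 100: 2 (not leap unless ÷400).
Multiples of 400: 0.
Leap years = 56 − 2 + 0 = 54.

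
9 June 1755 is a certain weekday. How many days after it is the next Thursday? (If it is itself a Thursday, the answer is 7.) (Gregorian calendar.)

3

Jun 9, 1755 is a Monday.
From Monday to the next Thursday is 3 days.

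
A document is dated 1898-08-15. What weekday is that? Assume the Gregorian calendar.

Monday

Doomsday rule: the anchor day for the 1800s is Friday. For year 98: 98÷12 = 8 r 2, and 2÷4 = 0, so 8+2+0 = 10.
Friday + 10 ≡ Monday — that's 1898's doomsday.
In August the doomsday date is Aug 8.
Aug 15 is 7 days after Aug 8; 7 mod 7 = 0, so Monday + 0 = Monday.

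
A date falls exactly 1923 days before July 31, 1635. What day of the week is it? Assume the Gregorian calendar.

Thursday

First find the weekday of Jul 31, 1635. Doomsday rule: the anchor day for the 1600s is Tuesday. For year 35: 35÷12 = 2 r 11, and 11÷4 = 2, so 2+11+2 = 15.
Tuesday + 15 ≡ Wednesday — that's 1635's doomsday.
In July the doomsday date is Jul 11.
Jul 31 is 20 days after Jul 11; 20 mod 7 = 6, so Wednesday + 6 = Tuesday.
1923 mod 7 = 5, so 1923 days before a Tuesday is Tuesday − 5 = Thursday.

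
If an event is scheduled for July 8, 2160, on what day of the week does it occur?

January 1, 2160 is a Tuesday.
Jan 1, 2160 → Feb 1, 2160: 31 days (January has 31).
Feb 1, 2160 → Mar 1, 2160: 29 days (February has 29).
Mar 1, 2160 → Apr 1, 2160: 31 days (March has 31).
Apr 1, 2160 → May 1, 2160: 30 days (April has 30).
May 1, 2160 → Jun 1, 2160: 31 days (May has 31).
Jun 1, 2160 → Jul 1, 2160: 30 days (June has 30).
Jul 1, 2160 → Jul 8, 2160: 7 days.
Total: 189 days.
189 mod 7 = 0, so Tuesday + 0 = Tuesday.

Tuesday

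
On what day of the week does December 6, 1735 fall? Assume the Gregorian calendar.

Doomsday rule: the anchor day for the 1700s is Sunday. For year 35: 35÷12 = 2 r 11, and 11÷4 = 2, so 2+11+2 = 15.
Sunday + 15 ≡ Monday — that's 1735's doomsday.
In December the doomsday date is Dec 12.
Dec 6 is 6 days before Dec 12; 6 mod 7 = 6, so Monday − 6 = Tuesday.

Tuesday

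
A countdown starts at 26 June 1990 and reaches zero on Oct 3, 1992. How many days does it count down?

Jun 26, 1990 → Jun 26, 1991: 365 days.
Jun 26, 1991 → Jun 26, 1992: 366 days (Feb 29, 1992 is in that span).
Jun 26, 1992 → Jul 26, 1992: 30 days (June has 30).
Jul 26, 1992 → Aug 26, 1992: 31 days (July has 31).
Aug 26, 1992 → Sep 26, 1992: 31 days (August has 31).
Sep 26, 1992 → Oct 3, 1992: 7 days.
Total: 830 days.

830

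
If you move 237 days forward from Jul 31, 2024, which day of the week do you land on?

Tuesday

First find the weekday of Jul 31, 2024. Doomsday rule: the anchor day for the 2000s is Tuesday. For year 24: 24÷12 = 2 r 0, and 0÷4 = 0, so 2+0+0 = 2.
Tuesday + 2 ≡ Thursday — that's 2024's doomsday.
In July the doomsday date is Jul 11.
Jul 31 is 20 days after Jul 11; 20 mod 7 = 6, so Thursday + 6 = Wednesday.
237 mod 7 = 6, so 237 days after a Wednesday is Wednesday + 6 = Tuesday.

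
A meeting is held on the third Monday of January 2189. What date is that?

January 1, 2189 is a Thursday.
The first Monday is therefore January 5 (4 days later).
The third Monday is 5 + 2×7 = January 19.

January 19, 2189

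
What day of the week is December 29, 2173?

Wednesday

Doomsday rule: the anchor day for the 2100s is Sunday. For year 73: 73÷12 = 6 r 1, and 1÷4 = 0, so 6+1+0 = 7.
Sunday + 7 ≡ Sunday — that's 2173's doomsday.
In December the doomsday date is Dec 12.
Dec 29 is 17 days after Dec 12; 17 mod 7 = 3, so Sunday + 3 = Wednesday.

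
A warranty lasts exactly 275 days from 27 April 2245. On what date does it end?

January 27, 2246

Apr has 30 days: +4 → May 1, 2245 (271 left).
May has 31 days: +31 → Jun 1, 2245 (240 left).
Jun has 30 days: +30 → Jul 1, 2245 (210 left).
Jul has 31 days: +31 → Aug 1, 2245 (179 left).
Aug has 31 days: +31 → Sep 1, 2245 (148 left).
Sep has 30 days: +30 → Oct 1, 2245 (118 left).
Oct has 31 days: +31 → Nov 1, 2245 (87 left).
Nov has 30 days: +30 → Dec 1, 2245 (57 left).
Dec has 31 days: +31 → Jan 1, 2246 (26 left).
+26 → Jan 27, 2246.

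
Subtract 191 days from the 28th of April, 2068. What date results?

−28 → Mar 31, 2068 (end of Mar, 31 days; 163 left).
−31 → Feb 29, 2068 (end of Feb, 29 days; 132 left).
−29 → Jan 31, 2068 (end of Jan, 31 days; 103 left).
−31 → Dec 31, 2067 (end of Dec, 31 days; 72 left).
−31 → Nov 30, 2067 (end of Nov, 30 days; 41 left).
−30 → Oct 31, 2067 (end of Oct, 31 days; 11 left).
−11 → Oct 20, 2067.

October 20, 2067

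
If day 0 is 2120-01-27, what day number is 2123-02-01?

Jan 27, 2120 → Jan 27, 2121: 366 days (Feb 29, 2120 is in that span).
Jan 27, 2121 → Jan 27, 2122: 365 days.
Jan 27, 2122 → Feb 27, 2122: 31 days (January has 31).
Feb 27, 2122 → Mar 27, 2122: 28 days (February has 28).
Mar 27, 2122 → Apr 27, 2122: 31 days (March has 31).
Apr 27, 2122 → May 27, 2122: 30 days (April has 30).
May 27, 2122 → Jun 27, 2122: 31 days (May has 31).
Jun 27, 2122 → Jul 27, 2122: 30 days (June has 30).
Jul 27, 2122 → Aug 27, 2122: 31 days (July has 31).
Aug 27, 2122 → Sep 27, 2122: 31 days (August has 31).
Sep 27, 2122 → Oct 27, 2122: 30 days (September has 30).
Oct 27, 2122 → Nov 27, 2122: 31 days (October has 31).
Nov 27, 2122 → Dec 27, 2122: 30 days (November has 30).
Dec 27, 2122 → Jan 27, 2123: 31 days (December has 31).
Jan 27, 2123 → Feb 1, 2123: 5 days.
Total: 1101 days.

1101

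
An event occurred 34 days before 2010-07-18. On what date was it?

June 14, 2010

−18 → Jun 30, 2010 (end of Jun, 30 days; 16 left).
−16 → Jun 14, 2010.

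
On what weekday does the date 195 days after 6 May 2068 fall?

Saturday

First find the weekday of May 6, 2068. Doomsday rule: the anchor day for the 2000s is Tuesday. For year 68: 68÷12 = 5 r 8, and 8÷4 = 2, so 5+8+2 = 15.
Tuesday + 15 ≡ Wednesday — that's 2068's doomsday.
In May the doomsday date is May 9.
May 6 is 3 days before May 9; 3 mod 7 = 3, so Wednesday − 3 = Sunday.
195 mod 7 = 6, so 195 days after a Sunday is Sunday + 6 = Saturday.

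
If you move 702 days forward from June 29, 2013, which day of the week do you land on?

Monday

First find the weekday of Jun 29, 2013. Doomsday rule: the anchor day for the 2000s is Tuesday. For year 13: 13÷12 = 1 r 1, and 1÷4 = 0, so 1+1+0 = 2.
Tuesday + 2 ≡ Thursday — that's 2013's doomsday.
In June the doomsday date is Jun 6.
Jun 29 is 23 days after Jun 6; 23 mod 7 = 2, so Thursday + 2 = Saturday.
702 mod 7 = 2, so 702 days after a Saturday is Saturday + 2 = Monday.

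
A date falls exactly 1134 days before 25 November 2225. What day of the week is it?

Friday

Nov 25, 2225 is a Friday.
1134 mod 7 = 0, so 1134 days before a Friday is Friday − 0 = Friday.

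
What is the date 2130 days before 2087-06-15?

August 15, 2081

−365 (one year) → Jun 15, 2086 (1765 left).
−365 (one year) → Jun 15, 2085 (1400 left).
−365 (one year) → Jun 15, 2084 (1035 left).
−366 (one year; includes Feb 29, 2084) → Jun 15, 2083 (669 left).
−365 (one year) → Jun 15, 2082 (304 left).
−15 → May 31, 2082 (end of May, 31 days; 289 left).
−31 → Apr 30, 2082 (end of Apr, 30 days; 258 left).
−30 → Mar 31, 2082 (end of Mar, 31 days; 228 left).
−31 → Feb 28, 2082 (end of Feb, 28 days; 197 left).
−28 → Jan 31, 2082 (end of Jan, 31 days; 169 left).
−31 → Dec 31, 2081 (end of Dec, 31 days; 138 left).
−31 → Nov 30, 2081 (end of Nov, 30 days; 107 left).
−30 → Oct 31, 2081 (end of Oct, 31 days; 77 left).
−31 → Sep 30, 2081 (end of Sep, 30 days; 46 left).
−30 → Aug 31, 2081 (end of Aug, 31 days; 16 left).
−16 → Aug 15, 2081.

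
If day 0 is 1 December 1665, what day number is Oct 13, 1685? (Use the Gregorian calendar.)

Dec 1, 1665 → Dec 1, 1666: 365 days.
Dec 1, 1666 → Dec 1, 1667: 365 days.
Dec 1, 1667 → Dec 1, 1668: 366 days (Feb 29, 1668 is in that span).
Dec 1, 1668 → Dec 1, 1669: 365 days.
Dec 1, 1669 → Dec 1, 1670: 365 days.
Dec 1, 1670 → Dec 1, 1671: 365 days.
Dec 1, 1671 → Dec 1, 1672: 366 days (Feb 29, 1672 is in that span).
Dec 1, 1672 → Dec 1, 1673: 365 days.
Dec 1, 1673 → Dec 1, 1674: 365 days.
Dec 1, 1674 → Dec 1, 1675: 365 days.
Dec 1, 1675 → Dec 1, 1676: 366 days (Feb 29, 1676 is in that span).
Dec 1, 1676 → Dec 1, 1677: 365 days.
Dec 1, 1677 → Dec 1, 1678: 365 days.
Dec 1, 1678 → Dec 1, 1679: 365 days.
Dec 1, 1679 → Dec 1, 1680: 366 days (Feb 29, 1680 is in that span).
Dec 1, 1680 → Dec 1, 1681: 365 days.
Dec 1, 1681 → Dec 1, 1682: 365 days.
Dec 1, 1682 → Dec 1, 1683: 365 days.
Dec 1, 1683 → Dec 1, 1684: 366 days (Feb 29, 1684 is in that span).
Dec 1, 1684 → Jan 1, 1685: 31 days (December has 31).
Jan 1, 1685 → Feb 1, 1685: 31 days (January has 31).
Feb 1, 1685 → Mar 1, 1685: 28 days (February has 28).
Mar 1, 1685 → Apr 1, 1685: 31 days (March has 31).
Apr 1, 1685 → May 1, 1685: 30 days (April has 30).
May 1, 1685 → Jun 1, 1685: 31 days (May has 31).
Jun 1, 1685 → Jul 1, 1685: 30 days (June has 30).
Jul 1, 1685 → Aug 1, 1685: 31 days (July has 31).
Aug 1, 1685 → Sep 1, 1685: 31 days (August has 31).
Sep 1, 1685 → Oct 1, 1685: 30 days (September has 30).
Oct 1, 1685 → Oct 13, 1685: 12 days.
Total: 7256 days.

7256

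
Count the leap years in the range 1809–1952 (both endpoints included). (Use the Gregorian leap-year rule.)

Multiples of 4 in [1809,1952]: 36.
Of those, multiples of 100: 1 (not leap unless ÷400).
Multiples of 400: 0.
Leap years = 36 − 1 + 0 = 35.

35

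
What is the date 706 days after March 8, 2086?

+365 (one year) → Mar 8, 2087 (341 left).
Mar has 31 days: +24 → Apr 1, 2087 (317 left).
Apr has 30 days: +30 → May 1, 2087 (287 left).
May has 31 days: +31 → Jun 1, 2087 (256 left).
Jun has 30 days: +30 → Jul 1, 2087 (226 left).
Jul has 31 days: +31 → Aug 1, 2087 (195 left).
Aug has 31 days: +31 → Sep 1, 2087 (164 left).
Sep has 30 days: +30 → Oct 1, 2087 (134 left).
Oct has 31 days: +31 → Nov 1, 2087 (103 left).
Nov has 30 days: +30 → Dec 1, 2087 (73 left).
Dec has 31 days: +31 → Jan 1, 2088 (42 left).
Jan has 31 days: +31 → Feb 1, 2088 (11 left).
+11 → Feb 12, 2088.

February 12, 2088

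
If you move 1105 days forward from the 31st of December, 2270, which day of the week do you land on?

Friday

Dec 31, 2270 is a Saturday.
1105 mod 7 = 6, so 1105 days after a Saturday is Saturday + 6 = Friday.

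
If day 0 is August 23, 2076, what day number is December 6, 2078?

835

Aug 23, 2076 → Aug 23, 2077: 365 days.
Aug 23, 2077 → Aug 23, 2078: 365 days.
Aug 23, 2078 → Sep 23, 2078: 31 days (August has 31).
Sep 23, 2078 → Oct 23, 2078: 30 days (September has 30).
Oct 23, 2078 → Nov 23, 2078: 31 days (October has 31).
Nov 23, 2078 → Dec 6, 2078: 13 days.
Total: 835 days.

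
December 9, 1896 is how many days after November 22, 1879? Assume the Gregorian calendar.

6227

Nov 22, 1879 → Nov 22, 1880: 366 days (Feb 29, 1880 is in that span).
Nov 22, 1880 → Nov 22, 1881: 365 days.
Nov 22, 1881 → Nov 22, 1882: 365 days.
Nov 22, 1882 → Nov 22, 1883: 365 days.
Nov 22, 1883 → Nov 22, 1884: 366 days (Feb 29, 1884 is in that span).
Nov 22, 1884 → Nov 22, 1885: 365 days.
Nov 22, 1885 → Nov 22, 1886: 365 days.
Nov 22, 1886 → Nov 22, 1887: 365 days.
Nov 22, 1887 → Nov 22, 1888: 366 days (Feb 29, 1888 is in that span).
Nov 22, 1888 → Nov 22, 1889: 365 days.
Nov 22, 1889 → Nov 22, 1890: 365 days.
Nov 22, 1890 → Nov 22, 1891: 365 days.
Nov 22, 1891 → Nov 22, 1892: 366 days (Feb 29, 1892 is in that span).
Nov 22, 1892 → Nov 22, 1893: 365 days.
Nov 22, 1893 → Nov 22, 1894: 365 days.
Nov 22, 1894 → Nov 22, 1895: 365 days.
Nov 22, 1895 → Dec 22, 1895: 30 days (November has 30).
Dec 22, 1895 → Jan 22, 1896: 31 days (December has 31).
Jan 22, 1896 → Feb 22, 1896: 31 days (January has 31).
Feb 22, 1896 → Mar 22, 1896: 29 days (February has 29).
Mar 22, 1896 → Apr 22, 1896: 31 days (March has 31).
Apr 22, 1896 → May 22, 1896: 30 days (April has 30).
May 22, 1896 → Jun 22, 1896: 31 days (May has 31).
Jun 22, 1896 → Jul 22, 1896: 30 days (June has 30).
Jul 22, 1896 → Aug 22, 1896: 31 days (July has 31).
Aug 22, 1896 → Sep 22, 1896: 31 days (August has 31).
Sep 22, 1896 → Oct 22, 1896: 30 days (September has 30).
Oct 22, 1896 → Nov 22, 1896: 31 days (October has 31).
Nov 22, 1896 → Dec 9, 1896: 17 days.
Total: 6227 days.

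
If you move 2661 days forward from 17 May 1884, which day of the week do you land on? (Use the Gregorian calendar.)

May 17, 1884 is a Saturday.
2661 mod 7 = 1, so 2661 days after a Saturday is Saturday + 1 = Sunday.

Sunday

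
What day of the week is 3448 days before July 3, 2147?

Jul 3, 2147 is a Monday.
3448 mod 7 = 4, so 3448 days before a Monday is Monday − 4 = Thursday.

Thursday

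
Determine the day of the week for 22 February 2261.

Doomsday rule: the anchor day for the 2200s is Friday. For year 61: 61÷12 = 5 r 1, and 1÷4 = 0, so 5+1+0 = 6.
Friday + 6 ≡ Thursday — that's 2261's doomsday.
In February the doomsday date is Feb 28 (2261 is not a leap year).
Feb 22 is 6 days before Feb 28; 6 mod 7 = 6, so Thursday − 6 = Friday.

Friday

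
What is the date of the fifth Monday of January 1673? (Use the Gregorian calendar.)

January 30, 1673

January 1, 1673 is a Sunday.
The first Monday is therefore January 2 (1 days later).
The fifth Monday is 2 + 4×7 = January 30.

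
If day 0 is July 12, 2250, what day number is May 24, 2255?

1777

Jul 12, 2250 → Jul 12, 2251: 365 days.
Jul 12, 2251 → Jul 12, 2252: 366 days (Feb 29, 2252 is in that span).
Jul 12, 2252 → Jul 12, 2253: 365 days.
Jul 12, 2253 → Jul 12, 2254: 365 days.
Jul 12, 2254 → Aug 12, 2254: 31 days (July has 31).
Aug 12, 2254 → Sep 12, 2254: 31 days (August has 31).
Sep 12, 2254 → Oct 12, 2254: 30 days (September has 30).
Oct 12, 2254 → Nov 12, 2254: 31 days (October has 31).
Nov 12, 2254 → Dec 12, 2254: 30 days (November has 30).
Dec 12, 2254 → Jan 12, 2255: 31 days (December has 31).
Jan 12, 2255 → Feb 12, 2255: 31 days (January has 31).
Feb 12, 2255 → Mar 12, 2255: 28 days (February has 28).
Mar 12, 2255 → Apr 12, 2255: 31 days (March has 31).
Apr 12, 2255 → May 12, 2255: 30 days (April has 30).
May 12, 2255 → May 24, 2255: 12 days.
Total: 1777 days.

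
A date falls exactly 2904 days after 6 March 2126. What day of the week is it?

First find the weekday of Mar 6, 2126. Doomsday rule: the anchor day for the 2100s is Sunday. For year 26: 26÷12 = 2 r 2, and 2÷4 = 0, so 2+2+0 = 4.
Sunday + 4 ≡ Thursday — that's 2126's doomsday.
In March the doomsday date is Mar 14.
Mar 6 is 8 days before Mar 14; 8 mod 7 = 1, so Thursday − 1 = Wednesday.
2904 mod 7 = 6, so 2904 days after a Wednesday is Wednesday + 6 = Tuesday.

Tuesday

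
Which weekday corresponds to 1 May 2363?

Doomsday rule: the anchor day for the 2300s is Wednesday. For year 63: 63÷12 = 5 r 3, and 3÷4 = 0, so 5+3+0 = 8.
Wednesday + 8 ≡ Thursday — that's 2363's doomsday.
In May the doomsday date is May 9.
May 1 is 8 days before May 9; 8 mod 7 = 1, so Thursday − 1 = Wednesday.

Wednesday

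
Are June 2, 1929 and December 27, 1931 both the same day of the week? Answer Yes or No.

From Jun 2, 1929 to Dec 27, 1931 is 938 days.
938 mod 7 = 0, so they are the same weekday.
(Jun 2, 1929 is a Sunday; Dec 27, 1931 is a Sunday.)

Yes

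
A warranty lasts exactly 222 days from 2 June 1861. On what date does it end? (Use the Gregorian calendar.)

January 10, 1862

Jun has 30 days: +29 → Jul 1, 1861 (193 left).
Jul has 31 days: +31 → Aug 1, 1861 (162 left).
Aug has 31 days: +31 → Sep 1, 1861 (131 left).
Sep has 30 days: +30 → Oct 1, 1861 (101 left).
Oct has 31 days: +31 → Nov 1, 1861 (70 left).
Nov has 30 days: +30 → Dec 1, 1861 (40 left).
Dec has 31 days: +31 → Jan 1, 1862 (9 left).
+9 → Jan 10, 1862.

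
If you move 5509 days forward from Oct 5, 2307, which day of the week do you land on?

First find the weekday of Oct 5, 2307. Doomsday rule: the anchor day for the 2300s is Wednesday. For year 07: 7÷12 = 0 r 7, and 7÷4 = 1, so 0+7+1 = 8.
Wednesday + 8 ≡ Thursday — that's 2307's doomsday.
In October the doomsday date is Oct 10.
Oct 5 is 5 days before Oct 10; 5 mod 7 = 5, so Thursday − 5 = Saturday.
5509 mod 7 = 0, so 5509 days after a Saturday is Saturday + 0 = Saturday.

Saturday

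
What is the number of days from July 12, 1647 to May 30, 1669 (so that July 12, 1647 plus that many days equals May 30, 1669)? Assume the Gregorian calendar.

Jul 12, 1647 → Jul 12, 1648: 366 days (Feb 29, 1648 is in that span).
Jul 12, 1648 → Jul 12, 1649: 365 days.
Jul 12, 1649 → Jul 12, 1650: 365 days.
Jul 12, 1650 → Jul 12, 1651: 365 days.
Jul 12, 1651 → Jul 12, 1652: 366 days (Feb 29, 1652 is in that span).
Jul 12, 1652 → Jul 12, 1653: 365 days.
Jul 12, 1653 → Jul 12, 1654: 365 days.
Jul 12, 1654 → Jul 12, 1655: 365 days.
Jul 12, 1655 → Jul 12, 1656: 366 days (Feb 29, 1656 is in that span).
Jul 12, 1656 → Jul 12, 1657: 365 days.
Jul 12, 1657 → Jul 12, 1658: 365 days.
Jul 12, 1658 → Jul 12, 1659: 365 days.
Jul 12, 1659 → Jul 12, 1660: 366 days (Feb 29, 1660 is in that span).
Jul 12, 1660 → Jul 12, 1661: 365 days.
Jul 12, 1661 → Jul 12, 1662: 365 days.
Jul 12, 1662 → Jul 12, 1663: 365 days.
Jul 12, 1663 → Jul 12, 1664: 366 days (Feb 29, 1664 is in that span).
Jul 12, 1664 → Jul 12, 1665: 365 days.
Jul 12, 1665 → Jul 12, 1666: 365 days.
Jul 12, 1666 → Jul 12, 1667: 365 days.
Jul 12, 1667 → Jul 12, 1668: 366 days (Feb 29, 1668 is in that span).
Jul 12, 1668 → Aug 12, 1668: 31 days (July has 31).
Aug 12, 1668 → Sep 12, 1668: 31 days (August has 31).
Sep 12, 1668 → Oct 12, 1668: 30 days (September has 30).
Oct 12, 1668 → Nov 12, 1668: 31 days (October has 31).
Nov 12, 1668 → Dec 12, 1668: 30 days (November has 30).
Dec 12, 1668 → Jan 12, 1669: 31 days (December has 31).
Jan 12, 1669 → Feb 12, 1669: 31 days (January has 31).
Feb 12, 1669 → Mar 12, 1669: 28 days (February has 28).
Mar 12, 1669 → Apr 12, 1669: 31 days (March has 31).
Apr 12, 1669 → May 12, 1669: 30 days (April has 30).
May 12, 1669 → May 30, 1669: 18 days.
Total: 7993 days.

7993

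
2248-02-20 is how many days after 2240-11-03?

2665

Nov 3, 2240 → Nov 3, 2241: 365 days.
Nov 3, 2241 → Nov 3, 2242: 365 days.
Nov 3, 2242 → Nov 3, 2243: 365 days.
Nov 3, 2243 → Nov 3, 2244: 366 days (Feb 29, 2244 is in that span).
Nov 3, 2244 → Nov 3, 2245: 365 days.
Nov 3, 2245 → Nov 3, 2246: 365 days.
Nov 3, 2246 → Nov 3, 2247: 365 days.
Nov 3, 2247 → Dec 3, 2247: 30 days (November has 30).
Dec 3, 2247 → Jan 3, 2248: 31 days (December has 31).
Jan 3, 2248 → Feb 3, 2248: 31 days (January has 31).
Feb 3, 2248 → Feb 20, 2248: 17 days.
Total: 2665 days.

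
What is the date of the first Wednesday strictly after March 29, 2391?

April 3, 2391

Mar 29, 2391 is a Friday.
From Friday to the next Wednesday is 5 days.
Mar 29, 2391 + 5 = Apr 3, 2391.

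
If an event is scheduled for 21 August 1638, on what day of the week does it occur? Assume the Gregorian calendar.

Saturday

Doomsday rule: the anchor day for the 1600s is Tuesday. For year 38: 38÷12 = 3 r 2, and 2÷4 = 0, so 3+2+0 = 5.
Tuesday + 5 ≡ Sunday — that's 1638's doomsday.
In August the doomsday date is Aug 8.
Aug 21 is 13 days after Aug 8; 13 mod 7 = 6, so Sunday + 6 = Saturday.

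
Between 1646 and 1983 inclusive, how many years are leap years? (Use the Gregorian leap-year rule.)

Multiples of 4 in [1646,1983]: 84.
Of those, multiples of 100: 3 (not leap unless ÷400).
Multiples of 400: 0.
Leap years = 84 − 3 + 0 = 81.

81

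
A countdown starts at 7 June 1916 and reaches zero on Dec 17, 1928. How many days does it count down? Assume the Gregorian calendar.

4576

Jun 7, 1916 → Jun 7, 1917: 365 days.
Jun 7, 1917 → Jun 7, 1918: 365 days.
Jun 7, 1918 → Jun 7, 1919: 365 days.
Jun 7, 1919 → Jun 7, 1920: 366 days (Feb 29, 1920 is in that span).
Jun 7, 1920 → Jun 7, 1921: 365 days.
Jun 7, 1921 → Jun 7, 1922: 365 days.
Jun 7, 1922 → Jun 7, 1923: 365 days.
Jun 7, 1923 → Jun 7, 1924: 366 days (Feb 29, 1924 is in that span).
Jun 7, 1924 → Jun 7, 1925: 365 days.
Jun 7, 1925 → Jun 7, 1926: 365 days.
Jun 7, 1926 → Jun 7, 1927: 365 days.
Jun 7, 1927 → Jun 7, 1928: 366 days (Feb 29, 1928 is in that span).
Jun 7, 1928 → Jul 7, 1928: 30 days (June has 30).
Jul 7, 1928 → Aug 7, 1928: 31 days (July has 31).
Aug 7, 1928 → Sep 7, 1928: 31 days (August has 31).
Sep 7, 1928 → Oct 7, 1928: 30 days (September has 30).
Oct 7, 1928 → Nov 7, 1928: 31 days (October has 31).
Nov 7, 1928 → Dec 7, 1928: 30 days (November has 30).
Dec 7, 1928 → Dec 17, 1928: 10 days.
Total: 4576 days.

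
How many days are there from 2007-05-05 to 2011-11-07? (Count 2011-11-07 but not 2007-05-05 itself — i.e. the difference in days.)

May 5, 2007 → May 5, 2008: 366 days (Feb 29, 2008 is in that span).
May 5, 2008 → May 5, 2009: 365 days.
May 5, 2009 → May 5, 2010: 365 days.
May 5, 2010 → May 5, 2011: 365 days.
May 5, 2011 → Jun 5, 2011: 31 days (May has 31).
Jun 5, 2011 → Jul 5, 2011: 30 days (June has 30).
Jul 5, 2011 → Aug 5, 2011: 31 days (July has 31).
Aug 5, 2011 → Sep 5, 2011: 31 days (August has 31).
Sep 5, 2011 → Oct 5, 2011: 30 days (September has 30).
Oct 5, 2011 → Nov 5, 2011: 31 days (October has 31).
Nov 5, 2011 → Nov 7, 2011: 2 days.
Total: 1647 days.

1647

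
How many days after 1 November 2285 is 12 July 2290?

Nov 1, 2285 → Nov 1, 2286: 365 days.
Nov 1, 2286 → Nov 1, 2287: 365 days.
Nov 1, 2287 → Nov 1, 2288: 366 days (Feb 29, 2288 is in that span).
Nov 1, 2288 → Nov 1, 2289: 365 days.
Nov 1, 2289 → Dec 1, 2289: 30 days (November has 30).
Dec 1, 2289 → Jan 1, 2290: 31 days (December has 31).
Jan 1, 2290 → Feb 1, 2290: 31 days (January has 31).
Feb 1, 2290 → Mar 1, 2290: 28 days (February has 28).
Mar 1, 2290 → Apr 1, 2290: 31 days (March has 31).
Apr 1, 2290 → May 1, 2290: 30 days (April has 30).
May 1, 2290 → Jun 1, 2290: 31 days (May has 31).
Jun 1, 2290 → Jul 1, 2290: 30 days (June has 30).
Jul 1, 2290 → Jul 12, 2290: 11 days.
Total: 1714 days.

1714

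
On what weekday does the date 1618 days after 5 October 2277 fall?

First find the weekday of Oct 5, 2277. Doomsday rule: the anchor day for the 2200s is Friday. For year 77: 77÷12 = 6 r 5, and 5÷4 = 1, so 6+5+1 = 12.
Friday + 12 ≡ Wednesday — that's 2277's doomsday.
In October the doomsday date is Oct 10.
Oct 5 is 5 days before Oct 10; 5 mod 7 = 5, so Wednesday − 5 = Friday.
1618 mod 7 = 1, so 1618 days after a Friday is Friday + 1 = Saturday.

Saturday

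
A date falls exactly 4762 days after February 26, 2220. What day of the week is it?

First find the weekday of Feb 26, 2220. Doomsday rule: the anchor day for the 2200s is Friday. For year 20: 20÷12 = 1 r 8, and 8÷4 = 2, so 1+8+2 = 11.
Friday + 11 ≡ Tuesday — that's 2220's doomsday.
In February the doomsday date is Feb 29 (2220 is a leap year (divisible by 4)).
Feb 26 is 3 days before Feb 29; 3 mod 7 = 3, so Tuesday − 3 = Saturday.
4762 mod 7 = 2, so 4762 days after a Saturday is Saturday + 2 = Monday.

Monday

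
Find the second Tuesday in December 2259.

December 1, 2259 is a Thursday.
The first Tuesday is therefore December 6 (5 days later).
The second Tuesday is 6 + 1×7 = December 13.

December 13, 2259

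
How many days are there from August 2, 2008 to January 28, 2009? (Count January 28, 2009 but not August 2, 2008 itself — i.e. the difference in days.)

179

Aug 2, 2008 → Sep 2, 2008: 31 days (August has 31).
Sep 2, 2008 → Oct 2, 2008: 30 days (September has 30).
Oct 2, 2008 → Nov 2, 2008: 31 days (October has 31).
Nov 2, 2008 → Dec 2, 2008: 30 days (November has 30).
Dec 2, 2008 → Jan 2, 2009: 31 days (December has 31).
Jan 2, 2009 → Jan 28, 2009: 26 days.
Total: 179 days.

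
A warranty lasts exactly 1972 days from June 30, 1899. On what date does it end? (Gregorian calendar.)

+365 (one year) → Jun 30, 1900 (1607 left).
+365 (one year) → Jun 30, 1901 (1242 left).
+365 (one year) → Jun 30, 1902 (877 left).
+365 (one year) → Jun 30, 1903 (512 left).
+366 (one year; includes Feb 29, 1904) → Jun 30, 1904 (146 left).
Jun has 30 days: +1 → Jul 1, 1904 (145 left).
Jul has 31 days: +31 → Aug 1, 1904 (114 left).
Aug has 31 days: +31 → Sep 1, 1904 (83 left).
Sep has 30 days: +30 → Oct 1, 1904 (53 left).
Oct has 31 days: +31 → Nov 1, 1904 (22 left).
+22 → Nov 23, 1904.

November 23, 1904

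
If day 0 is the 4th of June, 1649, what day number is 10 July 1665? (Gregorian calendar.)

Jun 4, 1649 → Jun 4, 1650: 365 days.
Jun 4, 1650 → Jun 4, 1651: 365 days.
Jun 4, 1651 → Jun 4, 1652: 366 days (Feb 29, 1652 is in that span).
Jun 4, 1652 → Jun 4, 1653: 365 days.
Jun 4, 1653 → Jun 4, 1654: 365 days.
Jun 4, 1654 → Jun 4, 1655: 365 days.
Jun 4, 1655 → Jun 4, 1656: 366 days (Feb 29, 1656 is in that span).
Jun 4, 1656 → Jun 4, 1657: 365 days.
Jun 4, 1657 → Jun 4, 1658: 365 days.
Jun 4, 1658 → Jun 4, 1659: 365 days.
Jun 4, 1659 → Jun 4, 1660: 366 days (Feb 29, 1660 is in that span).
Jun 4, 1660 → Jun 4, 1661: 365 days.
Jun 4, 1661 → Jun 4, 1662: 365 days.
Jun 4, 1662 → Jun 4, 1663: 365 days.
Jun 4, 1663 → Jun 4, 1664: 366 days (Feb 29, 1664 is in that span).
Jun 4, 1664 → Jun 4, 1665: 365 days.
Jun 4, 1665 → Jul 4, 1665: 30 days (June has 30).
Jul 4, 1665 → Jul 10, 1665: 6 days.
Total: 5880 days.

5880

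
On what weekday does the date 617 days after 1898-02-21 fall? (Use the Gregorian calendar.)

Tuesday

First find the weekday of Feb 21, 1898. Doomsday rule: the anchor day for the 1800s is Friday. For year 98: 98÷12 = 8 r 2, and 2÷4 = 0, so 8+2+0 = 10.
Friday + 10 ≡ Monday — that's 1898's doomsday.
In February the doomsday date is Feb 28 (1898 is not a leap year).
Feb 21 is 7 days before Feb 28; 7 mod 7 = 0, so Monday − 0 = Monday.
617 mod 7 = 1, so 617 days after a Monday is Monday + 1 = Tuesday.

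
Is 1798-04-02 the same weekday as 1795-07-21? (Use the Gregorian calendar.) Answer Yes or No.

From Jul 21, 1795 to Apr 2, 1798 is 986 days.
986 mod 7 = 6, so they are different weekdays.
(Jul 21, 1795 is a Tuesday; Apr 2, 1798 is a Monday.)

No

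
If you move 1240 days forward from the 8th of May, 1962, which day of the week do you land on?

Wednesday

First find the weekday of May 8, 1962. Doomsday rule: the anchor day for the 1900s is Wednesday. For year 62: 62÷12 = 5 r 2, and 2÷4 = 0, so 5+2+0 = 7.
Wednesday + 7 ≡ Wednesday — that's 1962's doomsday.
In May the doomsday date is May 9.
May 8 is 1 day before May 9; 1 mod 7 = 1, so Wednesday − 1 = Tuesday.
1240 mod 7 = 1, so 1240 days after a Tuesday is Tuesday + 1 = Wednesday.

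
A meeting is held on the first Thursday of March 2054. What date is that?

March 5, 2054

March 1, 2054 is a Sunday.
The first Thursday is therefore March 5 (4 days later).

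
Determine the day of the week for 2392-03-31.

Tuesday

Doomsday rule: the anchor day for the 2300s is Wednesday. For year 92: 92÷12 = 7 r 8, and 8÷4 = 2, so 7+8+2 = 17.
Wednesday + 17 ≡ Saturday — that's 2392's doomsday.
In March the doomsday date is Mar 14.
Mar 31 is 17 days after Mar 14; 17 mod 7 = 3, so Saturday + 3 = Tuesday.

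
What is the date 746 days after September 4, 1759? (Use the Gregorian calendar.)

+366 (one year; includes Feb 29, 1760) → Sep 4, 1760 (380 left).
Sep has 30 days: +27 → Oct 1, 1760 (353 left).
Oct has 31 days: +31 → Nov 1, 1760 (322 left).
Nov has 30 days: +30 → Dec 1, 1760 (292 left).
Dec has 31 days: +31 → Jan 1, 1761 (261 left).
Jan has 31 days: +31 → Feb 1, 1761 (230 left).
Feb has 28 days: +28 → Mar 1, 1761 (202 left).
Mar has 31 days: +31 → Apr 1, 1761 (171 left).
Apr has 30 days: +30 → May 1, 1761 (141 left).
May has 31 days: +31 → Jun 1, 1761 (110 left).
Jun has 30 days: +30 → Jul 1, 1761 (80 left).
Jul has 31 days: +31 → Aug 1, 1761 (49 left).
Aug has 31 days: +31 → Sep 1, 1761 (18 left).
+18 → Sep 19, 1761.

September 19, 1761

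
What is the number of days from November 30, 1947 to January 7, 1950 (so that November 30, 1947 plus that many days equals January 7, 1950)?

Nov 30, 1947 → Nov 30, 1948: 366 days (Feb 29, 1948 is in that span).
Nov 30, 1948 → Nov 30, 1949: 365 days.
Nov 30, 1949 → Dec 30, 1949: 30 days (November has 30).
Dec 30, 1949 → Jan 7, 1950: 8 days.
Total: 769 days.

769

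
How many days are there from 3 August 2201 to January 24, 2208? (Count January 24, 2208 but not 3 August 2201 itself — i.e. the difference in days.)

2365

Aug 3, 2201 → Aug 3, 2202: 365 days.
Aug 3, 2202 → Aug 3, 2203: 365 days.
Aug 3, 2203 → Aug 3, 2204: 366 days (Feb 29, 2204 is in that span).
Aug 3, 2204 → Aug 3, 2205: 365 days.
Aug 3, 2205 → Aug 3, 2206: 365 days.
Aug 3, 2206 → Aug 3, 2207: 365 days.
Aug 3, 2207 → Sep 3, 2207: 31 days (August has 31).
Sep 3, 2207 → Oct 3, 2207: 30 days (September has 30).
Oct 3, 2207 → Nov 3, 2207: 31 days (October has 31).
Nov 3, 2207 → Dec 3, 2207: 30 days (November has 30).
Dec 3, 2207 → Jan 3, 2208: 31 days (December has 31).
Jan 3, 2208 → Jan 24, 2208: 21 days.
Total: 2365 days.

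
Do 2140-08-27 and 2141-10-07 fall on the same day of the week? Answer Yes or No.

Yes

From Aug 27, 2140 to Oct 7, 2141 is 406 days.
406 mod 7 = 0, so they are the same weekday.
(Aug 27, 2140 is a Saturday; Oct 7, 2141 is a Saturday.)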